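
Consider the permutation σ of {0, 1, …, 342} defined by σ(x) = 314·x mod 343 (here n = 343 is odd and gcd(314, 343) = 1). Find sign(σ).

-1

Trace 335: π^k(335) = [335, 232, 132, 288, 223, 50, 265] for k=0..6.
Cycle type of π: 98×3 + 14×3 + 2×3 + 1; total 10 cycles.
n − c = 343 − 10 = 333; sign = (−1)^333 = -1.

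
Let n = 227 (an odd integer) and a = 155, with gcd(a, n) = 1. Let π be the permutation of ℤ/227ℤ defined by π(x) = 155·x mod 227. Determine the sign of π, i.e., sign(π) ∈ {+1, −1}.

Orbit of 225 under x↦155x: [225, 144, 74, 120, 213, 100, 64]… (length divides ord_227(155)).
Cycle lengths of π_155 on ℤ/227ℤ: [113, 113, 1]; 3 cycles in total.
227 − 3 = 224 transpositions; sign(π) = (−1)^224 = +1.
The Jacobi symbol (155|227) = +1 (Zolotarev) agrees.

+1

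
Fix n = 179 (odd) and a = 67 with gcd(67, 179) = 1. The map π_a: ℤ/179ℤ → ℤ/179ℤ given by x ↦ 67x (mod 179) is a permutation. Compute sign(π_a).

Trace 95: π^k(95) = [95, 100, 77, 147, 4, 89, 56] for k=0..6.
3 cycles of lengths [89, 89, 1].
sign(π) = (−1)^{n − #cycles} = (−1)^{179−3} = (−1)^176 = +1.
Check: (67/179) = +1 by Zolotarev.

+1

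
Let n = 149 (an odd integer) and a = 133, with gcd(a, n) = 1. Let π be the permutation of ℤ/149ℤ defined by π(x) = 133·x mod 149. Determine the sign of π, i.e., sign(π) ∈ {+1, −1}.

Trace 64: π^k(64) = [64, 19, 143, 96, 103, 140, 144] for k=0..6.
Cycle lengths of π_133 on ℤ/149ℤ: [74, 74, 1]; 3 cycles in total.
149 − 3 = 146 transpositions; sign(π) = (−1)^146 = +1.
The Jacobi symbol (133|149) = +1 (Zolotarev) agrees.

+1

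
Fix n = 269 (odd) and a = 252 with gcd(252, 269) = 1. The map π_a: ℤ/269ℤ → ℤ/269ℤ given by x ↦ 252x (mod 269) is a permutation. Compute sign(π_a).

-1

Orbit of 12 under x↦252x: [12, 65, 240, 224, 227, 176, 236]… (length divides ord_269(252)).
Cycle lengths of π_252 on ℤ/269ℤ: [268, 1]; 2 cycles in total.
2 cycles on 269: each ℓ→(−1)^(ℓ−1), product (−1)^267 = -1.
The Jacobi symbol (252|269) = -1 (Zolotarev) agrees.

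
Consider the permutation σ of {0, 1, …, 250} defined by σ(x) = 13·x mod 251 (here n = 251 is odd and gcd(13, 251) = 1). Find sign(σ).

Orbit of 9 under x↦13x: [9, 117, 15, 195, 25, 74, 209]… (length divides ord_251(13)).
The orbit structure of x ↦ 13x mod 251: 3 orbits of sizes [125, 125, 1].
sign(π) = (−1)^{n − #cycles} = (−1)^{251−3} = (−1)^248 = +1.

+1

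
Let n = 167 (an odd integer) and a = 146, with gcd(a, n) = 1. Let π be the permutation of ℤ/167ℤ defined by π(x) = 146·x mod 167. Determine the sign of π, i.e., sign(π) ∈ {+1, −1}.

-1

Trace 73: π^k(73) = [73, 137, 129, 130, 109, 49, 140] for k=0..6.
π_146 has 2 disjoint cycles with lengths [166, 1] on {0,…,166}.
sign(π) = (−1)^{n − #cycles} = (−1)^{167−2} = (−1)^165 = -1.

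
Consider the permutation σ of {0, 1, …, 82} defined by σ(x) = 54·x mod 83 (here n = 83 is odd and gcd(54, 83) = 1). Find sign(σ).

-1

Trace 26: π^k(26) = [26, 76, 37, 6, 75, 66, 78] for k=0..6.
π_54 has 2 disjoint cycles with lengths [82, 1] on {0,…,82}.
n − c = 83 − 2 = 81; sign = (−1)^81 = -1.
The Jacobi symbol (54|83) = -1 (Zolotarev) agrees.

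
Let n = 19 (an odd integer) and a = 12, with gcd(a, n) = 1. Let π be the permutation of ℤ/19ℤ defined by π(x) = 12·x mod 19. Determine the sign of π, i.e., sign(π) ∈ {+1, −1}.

-1

Start at x=11: 11 → 18 → 7 → 8 → 1 → 12 → 11 (one orbit).
Cycle lengths of π_12 on ℤ/19ℤ: [6, 6, 6, 1]; 4 cycles in total.
Σ(ℓ_i−1) = 19−4 = 15; sign = (−1)^15 = -1.
(12|19)_J = -1 (Zolotarev's lemma cross-check).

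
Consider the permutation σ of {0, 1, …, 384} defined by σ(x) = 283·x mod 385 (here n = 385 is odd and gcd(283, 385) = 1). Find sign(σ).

Orbit of 36 under x↦283x: [36, 178, 324, 62, 221, 173, 64]… (length divides ord_385(283)).
Cycle lengths of π_283 on ℤ/385ℤ: [60, 60, 60, 60, 30, 30, 20, 20, 12, 12, 10, 6, 4, 1]; 14 cycles in total.
With 14 cycles on 385 points, sign = (−1)^{385−14} = -1.
Via Zolotarev, sign(π_{283}) = (283|385) = -1.

-1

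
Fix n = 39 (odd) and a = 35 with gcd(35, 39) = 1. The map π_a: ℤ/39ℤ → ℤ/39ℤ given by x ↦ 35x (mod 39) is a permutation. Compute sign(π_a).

-1

Trace 16: π^k(16) = [16, 14, 22, 29, 1, 35] for k=0..5.
Cycle type of π: 6×4 + 3×4 + 2 + 1; total 10 cycles.
n − c = 39 − 10 = 29; sign = (−1)^29 = -1.
Zolotarev: (35|39) = -1, matching the cycle-count sign.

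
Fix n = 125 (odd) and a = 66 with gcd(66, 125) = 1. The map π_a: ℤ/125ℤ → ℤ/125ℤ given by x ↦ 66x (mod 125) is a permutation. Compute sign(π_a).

+1

Trace 1: π^k(1) = [1, 66, 106, 121, 111, 76, 16] for k=0..6.
Cycle lengths of π_66 on ℤ/125ℤ: [25, 25, 25, 25, 5, 5, 5, 5, 1, 1, 1, 1, 1]; 13 cycles in total.
sign(π) = (−1)^{n − #cycles} = (−1)^{125−13} = (−1)^112 = +1.
Check: (66/125) = +1 by Zolotarev.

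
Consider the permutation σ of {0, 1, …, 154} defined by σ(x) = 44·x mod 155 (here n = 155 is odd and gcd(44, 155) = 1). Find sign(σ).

Start at x=71: 71 → 24 → 126 → 119 → 121 → 54 → 51 → … (one orbit).
π_44 has 8 disjoint cycles with lengths [30, 30, 30, 30, 30, 2, 2, 1] on {0,…,154}.
sign(π) = (−1)^{n − #cycles} = (−1)^{155−8} = (−1)^147 = -1.

-1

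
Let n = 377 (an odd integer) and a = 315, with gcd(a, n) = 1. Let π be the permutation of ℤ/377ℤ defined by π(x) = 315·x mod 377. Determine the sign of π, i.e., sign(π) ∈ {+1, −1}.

Trace 16: π^k(16) = [16, 139, 53, 107, 152, 1, 315] for k=0..6.
π_315 has 25 disjoint cycles with lengths [21, 21, 21, 21, 21, 21, 21, 21, 21, 21, 21, 21, 21, 21, 21, 21, 7, 7, 7, 7, 3, 3, 3, 3, 1] on {0,…,376}.
Σ(ℓ_i−1) = 377−25 = 352; sign = (−1)^352 = +1.
(315|377)_J = +1 (Zolotarev's lemma cross-check).

+1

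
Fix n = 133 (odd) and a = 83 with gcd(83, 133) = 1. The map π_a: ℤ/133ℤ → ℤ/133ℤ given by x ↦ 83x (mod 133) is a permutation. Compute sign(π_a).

Orbit of 83 under x↦83x: [83, 106, 20, 64, 125, 1]… (length divides ord_133(83)).
Decompose π into cycles: lengths [6, 6, 6, 6, 6, 6, 6, 6, 6, 6, 6, 6, 6, 6, 6, 6, 6, 6, 3, 3, 3, 3, 3, 3, 2, 2, 2, 1] (28 cycles, including the fixed point 0).
n − c = 133 − 28 = 105; sign = (−1)^105 = -1.
Check: (83/133) = -1 by Zolotarev.

-1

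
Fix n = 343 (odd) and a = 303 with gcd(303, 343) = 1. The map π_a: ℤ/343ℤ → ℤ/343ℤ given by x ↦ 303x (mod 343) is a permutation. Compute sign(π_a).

Trace 176: π^k(176) = [176, 163, 340, 120, 2, 263, 113] for k=0..6.
Decompose π into cycles: lengths [147, 147, 21, 21, 3, 3, 1] (7 cycles, including the fixed point 0).
sign(π) = (−1)^{n − #cycles} = (−1)^{343−7} = (−1)^336 = +1.
Via Zolotarev, sign(π_{303}) = (303|343) = +1.

+1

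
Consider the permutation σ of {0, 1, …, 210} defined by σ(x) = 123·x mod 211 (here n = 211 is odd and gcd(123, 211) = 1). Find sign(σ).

Start at x=199: 199 → 1 → 123 → 148 → 58 → 171 → 144 → 199 (one orbit).
31 cycles of lengths [7, 7, 7, 7, 7, 7, 7, 7, 7, 7, 7, 7, 7, 7, 7, 7, 7, 7, 7, 7, 7, 7, 7, 7, 7, 7, 7, 7, 7, 7, 1].
31 cycles on 211: each ℓ→(−1)^(ℓ−1), product (−1)^180 = +1.
(123|211)_J = +1 (Zolotarev's lemma cross-check).

+1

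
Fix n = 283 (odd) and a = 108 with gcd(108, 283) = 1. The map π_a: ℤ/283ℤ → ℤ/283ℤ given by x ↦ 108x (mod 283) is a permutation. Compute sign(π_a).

-1

Trace 2: π^k(2) = [2, 216, 122, 158, 84, 16, 30] for k=0..6.
The orbit structure of x ↦ 108x mod 283: 4 orbits of sizes [94, 94, 94, 1].
Σ(ℓ_i−1) = 283−4 = 279; sign = (−1)^279 = -1.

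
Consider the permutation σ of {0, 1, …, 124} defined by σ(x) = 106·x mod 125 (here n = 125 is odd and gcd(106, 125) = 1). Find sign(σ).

+1

Trace 121: π^k(121) = [121, 76, 56, 61, 91, 21, 101] for k=0..6.
π_106 has 13 disjoint cycles with lengths [25, 25, 25, 25, 5, 5, 5, 5, 1, 1, 1, 1, 1] on {0,…,124}.
sign(π) = (−1)^{n − #cycles} = (−1)^{125−13} = (−1)^112 = +1.
(106|125)_J = +1 (Zolotarev's lemma cross-check).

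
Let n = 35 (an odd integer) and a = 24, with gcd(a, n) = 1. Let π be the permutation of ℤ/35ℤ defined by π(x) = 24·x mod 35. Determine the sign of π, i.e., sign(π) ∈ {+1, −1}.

-1

Trace 16: π^k(16) = [16, 34, 11, 19, 1, 24] for k=0..5.
Cycle type of π: 6×5 + 2×2 + 1; total 8 cycles.
sign(π) = (−1)^{n − #cycles} = (−1)^{35−8} = (−1)^27 = -1.
Via Zolotarev, sign(π_{24}) = (24|35) = -1.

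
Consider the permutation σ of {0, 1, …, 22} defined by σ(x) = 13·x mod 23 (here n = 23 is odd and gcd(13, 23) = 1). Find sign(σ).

+1

Orbit of 3 under x↦13x: [3, 16, 1, 13, 8, 12, 18]… (length divides ord_23(13)).
3 cycles of lengths [11, 11, 1].
With 3 cycles on 23 points, sign = (−1)^{23−3} = +1.
Via Zolotarev, sign(π_{13}) = (13|23) = +1.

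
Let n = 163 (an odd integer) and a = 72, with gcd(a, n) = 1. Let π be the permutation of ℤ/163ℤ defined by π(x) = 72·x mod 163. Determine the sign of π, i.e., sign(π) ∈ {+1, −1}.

Start at x=63: 63 → 135 → 103 → 81 → 127 → 16 → 11 → … (one orbit).
The orbit structure of x ↦ 72x mod 163: 2 orbits of sizes [162, 1].
With 2 cycles on 163 points, sign = (−1)^{163−2} = -1.
Check: (72/163) = -1 by Zolotarev.

-1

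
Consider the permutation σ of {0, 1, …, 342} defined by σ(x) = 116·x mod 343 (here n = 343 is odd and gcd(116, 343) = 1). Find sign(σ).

+1

Orbit of 312 under x↦116x: [312, 177, 295, 263, 324, 197, 214]… (length divides ord_343(116)).
The orbit structure of x ↦ 116x mod 343: 31 orbits of sizes [21, 21, 21, 21, 21, 21, 21, 21, 21, 21, 21, 21, 21, 21, 3, 3, 3, 3, 3, 3, 3, 3, 3, 3, 3, 3, 3, 3, 3, 3, 1].
n − c = 343 − 31 = 312; sign = (−1)^312 = +1.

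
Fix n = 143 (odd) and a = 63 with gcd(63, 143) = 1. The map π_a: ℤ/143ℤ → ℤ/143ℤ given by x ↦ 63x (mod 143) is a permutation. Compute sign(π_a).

Start at x=16: 16 → 7 → 12 → 41 → 9 → 138 → 114 → … (one orbit).
π_63 has 5 disjoint cycles with lengths [60, 60, 12, 10, 1] on {0,…,142}.
With 5 cycles on 143 points, sign = (−1)^{143−5} = +1.
Check: (63/143) = +1 by Zolotarev.

+1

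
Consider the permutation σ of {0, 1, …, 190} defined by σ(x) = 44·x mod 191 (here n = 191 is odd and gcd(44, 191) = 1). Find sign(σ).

-1

Start at x=95: 95 → 169 → 178 → 1 → 44 → 26 → 189 → … (one orbit).
Cycle lengths of π_44 on ℤ/191ℤ: [190, 1]; 2 cycles in total.
Σ(ℓ_i−1) = 191−2 = 189; sign = (−1)^189 = -1.
Via Zolotarev, sign(π_{44}) = (44|191) = -1.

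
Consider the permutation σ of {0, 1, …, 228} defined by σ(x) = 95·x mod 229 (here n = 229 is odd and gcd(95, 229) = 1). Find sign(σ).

Start at x=134: 134 → 135 → 1 → 95 → 94 → 228 → 134 (one orbit).
Cycle type of π: 6×38 + 1; total 39 cycles.
sign(π) = (−1)^{n − #cycles} = (−1)^{229−39} = (−1)^190 = +1.

+1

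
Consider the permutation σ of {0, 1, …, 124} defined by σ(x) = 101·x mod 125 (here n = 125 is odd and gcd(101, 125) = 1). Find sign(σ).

+1

Orbit of 76 under x↦101x: [76, 51, 26, 1, 101]… (length divides ord_125(101)).
Cycle type of π: 5×20 + 1×25; total 45 cycles.
sign(π) = (−1)^{n − #cycles} = (−1)^{125−45} = (−1)^80 = +1.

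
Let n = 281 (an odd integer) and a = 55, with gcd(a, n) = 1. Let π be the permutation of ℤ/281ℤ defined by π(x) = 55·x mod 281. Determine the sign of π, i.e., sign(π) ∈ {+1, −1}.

-1

Trace 100: π^k(100) = [100, 161, 144, 52, 50, 221, 72] for k=0..6.
Cycle type of π: 280 + 1; total 2 cycles.
281 − 2 = 279 transpositions; sign(π) = (−1)^279 = -1.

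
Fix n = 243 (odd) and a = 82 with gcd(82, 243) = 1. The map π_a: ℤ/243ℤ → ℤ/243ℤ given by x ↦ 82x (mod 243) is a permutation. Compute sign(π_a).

Start at x=1: 1 → 82 → 163 → 1 (one orbit).
π_82 has 135 disjoint cycles with lengths [3, 3, 3, 3, 3, 3, 3, 3, 3, 3, 3, 3, 3, 3, 3, 3, 3, 3, 3, 3, 3, 3, 3, 3, 3, 3, 3, 3, 3, 3, 3, 3, 3, 3, 3, 3, 3, 3, 3, 3, 3, 3, 3, 3, 3, 3, 3, 3, 3, 3, 3, 3, 3, 3, 1, 1, 1, 1, 1, 1, 1, 1, 1, 1, 1, 1, 1, 1, 1, 1, 1, 1, 1, 1, 1, 1, 1, 1, 1, 1, 1, 1, 1, 1, 1, 1, 1, 1, 1, 1, 1, 1, 1, 1, 1, 1, 1, 1, 1, 1, 1, 1, 1, 1, 1, 1, 1, 1, 1, 1, 1, 1, 1, 1, 1, 1, 1, 1, 1, 1, 1, 1, 1, 1, 1, 1, 1, 1, 1, 1, 1, 1, 1, 1, 1] on {0,…,242}.
Σ(ℓ_i−1) = 243−135 = 108; sign = (−1)^108 = +1.
Via Zolotarev, sign(π_{82}) = (82|243) = +1.

+1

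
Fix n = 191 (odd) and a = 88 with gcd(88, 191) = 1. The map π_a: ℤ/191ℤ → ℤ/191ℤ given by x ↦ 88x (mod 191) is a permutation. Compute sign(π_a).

Orbit of 53 under x↦88x: [53, 80, 164, 107, 57, 50, 7]… (length divides ord_191(88)).
Decompose π into cycles: lengths [190, 1] (2 cycles, including the fixed point 0).
2 cycles on 191: each ℓ→(−1)^(ℓ−1), product (−1)^189 = -1.
Check: (88/191) = -1 by Zolotarev.

-1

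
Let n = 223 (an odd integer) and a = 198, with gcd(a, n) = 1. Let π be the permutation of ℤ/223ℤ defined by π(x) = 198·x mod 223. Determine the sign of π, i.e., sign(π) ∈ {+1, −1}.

-1

Orbit of 189 under x↦198x: [189, 181, 158, 64, 184, 83, 155]… (length divides ord_223(198)).
Decompose π into cycles: lengths [222, 1] (2 cycles, including the fixed point 0).
Σ(ℓ_i−1) = 223−2 = 221; sign = (−1)^221 = -1.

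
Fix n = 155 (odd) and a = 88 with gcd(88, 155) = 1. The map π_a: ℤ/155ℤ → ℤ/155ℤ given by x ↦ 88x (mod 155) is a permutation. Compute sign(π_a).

+1

Trace 123: π^k(123) = [123, 129, 37, 1, 88, 149, 92] for k=0..6.
17 cycles of lengths [12, 12, 12, 12, 12, 12, 12, 12, 12, 12, 6, 6, 6, 6, 6, 4, 1].
Σ(ℓ_i−1) = 155−17 = 138; sign = (−1)^138 = +1.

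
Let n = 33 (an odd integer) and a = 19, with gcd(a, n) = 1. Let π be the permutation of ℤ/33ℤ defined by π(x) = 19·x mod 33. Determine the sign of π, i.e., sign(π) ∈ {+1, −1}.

-1

Orbit of 13 under x↦19x: [13, 16, 7, 1, 19, 31, 28]… (length divides ord_33(19)).
Cycle lengths of π_19 on ℤ/33ℤ: [10, 10, 10, 1, 1, 1]; 6 cycles in total.
sign(π) = (−1)^{n − #cycles} = (−1)^{33−6} = (−1)^27 = -1.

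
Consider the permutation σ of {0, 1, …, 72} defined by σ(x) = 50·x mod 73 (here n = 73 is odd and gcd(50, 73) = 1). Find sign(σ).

Trace 41: π^k(41) = [41, 6, 8, 35, 71, 46, 37] for k=0..6.
Cycle type of π: 36×2 + 1; total 3 cycles.
3 cycles on 73: each ℓ→(−1)^(ℓ−1), product (−1)^70 = +1.

+1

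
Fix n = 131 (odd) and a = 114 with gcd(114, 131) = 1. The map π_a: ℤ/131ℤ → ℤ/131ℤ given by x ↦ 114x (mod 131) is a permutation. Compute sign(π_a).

Orbit of 74 under x↦114x: [74, 52, 33, 94, 105, 49, 84]… (length divides ord_131(114)).
Cycle lengths of π_114 on ℤ/131ℤ: [65, 65, 1]; 3 cycles in total.
n − c = 131 − 3 = 128; sign = (−1)^128 = +1.
Check: (114/131) = +1 by Zolotarev.

+1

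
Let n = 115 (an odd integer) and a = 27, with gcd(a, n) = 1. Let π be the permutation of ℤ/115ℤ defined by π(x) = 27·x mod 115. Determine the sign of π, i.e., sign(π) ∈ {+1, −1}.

-1

Trace 49: π^k(49) = [49, 58, 71, 77, 9, 13, 6] for k=0..6.
Decompose π into cycles: lengths [44, 44, 11, 11, 4, 1] (6 cycles, including the fixed point 0).
sign(π) = (−1)^{n − #cycles} = (−1)^{115−6} = (−1)^109 = -1.
Via Zolotarev, sign(π_{27}) = (27|115) = -1.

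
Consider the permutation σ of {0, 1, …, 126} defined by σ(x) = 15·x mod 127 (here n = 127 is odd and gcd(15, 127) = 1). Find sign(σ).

Orbit of 37 under x↦15x: [37, 47, 70, 34, 2, 30, 69]… (length divides ord_127(15)).
π_15 has 3 disjoint cycles with lengths [63, 63, 1] on {0,…,126}.
With 3 cycles on 127 points, sign = (−1)^{127−3} = +1.
(15|127)_J = +1 (Zolotarev's lemma cross-check).

+1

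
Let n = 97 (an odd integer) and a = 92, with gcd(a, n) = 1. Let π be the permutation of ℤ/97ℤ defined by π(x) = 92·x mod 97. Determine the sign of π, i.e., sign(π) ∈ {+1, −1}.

-1

Orbit of 39 under x↦92x: [39, 96, 5, 72, 28, 54, 21]… (length divides ord_97(92)).
π_92 has 2 disjoint cycles with lengths [96, 1] on {0,…,96}.
n − c = 97 − 2 = 95; sign = (−1)^95 = -1.
(92|97)_J = -1 (Zolotarev's lemma cross-check).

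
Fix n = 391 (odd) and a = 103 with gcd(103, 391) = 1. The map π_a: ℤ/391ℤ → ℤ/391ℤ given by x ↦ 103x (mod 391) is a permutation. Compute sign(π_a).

Orbit of 290 under x↦103x: [290, 154, 222, 188, 205, 1, 103]… (length divides ord_391(103)).
π_103 has 34 disjoint cycles with lengths [22, 22, 22, 22, 22, 22, 22, 22, 22, 22, 22, 22, 22, 22, 22, 22, 22, 1, 1, 1, 1, 1, 1, 1, 1, 1, 1, 1, 1, 1, 1, 1, 1, 1] on {0,…,390}.
391 − 34 = 357 transpositions; sign(π) = (−1)^357 = -1.

-1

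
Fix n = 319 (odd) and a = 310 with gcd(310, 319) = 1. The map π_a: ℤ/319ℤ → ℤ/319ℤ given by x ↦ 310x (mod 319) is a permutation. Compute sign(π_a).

-1

Trace 194: π^k(194) = [194, 168, 83, 210, 24, 103, 30] for k=0..6.
Cycle type of π: 70×4 + 10 + 7×4 + 1; total 10 cycles.
Σ(ℓ_i−1) = 319−10 = 309; sign = (−1)^309 = -1.
Via Zolotarev, sign(π_{310}) = (310|319) = -1.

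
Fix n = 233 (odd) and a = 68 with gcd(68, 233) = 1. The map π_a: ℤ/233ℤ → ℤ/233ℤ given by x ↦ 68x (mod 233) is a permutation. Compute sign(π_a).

Start at x=36: 36 → 118 → 102 → 179 → 56 → 80 → 81 → … (one orbit).
Cycle type of π: 232 + 1; total 2 cycles.
Σ(ℓ_i−1) = 233−2 = 231; sign = (−1)^231 = -1.
The Jacobi symbol (68|233) = -1 (Zolotarev) agrees.

-1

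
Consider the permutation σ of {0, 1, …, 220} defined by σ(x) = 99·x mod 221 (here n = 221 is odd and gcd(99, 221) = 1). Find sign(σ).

Start at x=44: 44 → 157 → 73 → 155 → 96 → 1 → 99 → … (one orbit).
Cycle type of π: 16×13 + 4×3 + 1; total 17 cycles.
221 − 17 = 204 transpositions; sign(π) = (−1)^204 = +1.
Check: (99/221) = +1 by Zolotarev.

+1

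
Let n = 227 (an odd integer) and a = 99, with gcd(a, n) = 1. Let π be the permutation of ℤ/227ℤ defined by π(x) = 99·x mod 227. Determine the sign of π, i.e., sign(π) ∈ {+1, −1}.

Start at x=71: 71 → 219 → 116 → 134 → 100 → 139 → 141 → … (one orbit).
The orbit structure of x ↦ 99x mod 227: 3 orbits of sizes [113, 113, 1].
227 − 3 = 224 transpositions; sign(π) = (−1)^224 = +1.

+1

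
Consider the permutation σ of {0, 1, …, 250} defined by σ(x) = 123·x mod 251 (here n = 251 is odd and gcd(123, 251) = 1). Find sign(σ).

+1

Start at x=16: 16 → 211 → 100 → 1 → 123 → 69 → 204 → … (one orbit).
Cycle lengths of π_123 on ℤ/251ℤ: [25, 25, 25, 25, 25, 25, 25, 25, 25, 25, 1]; 11 cycles in total.
With 11 cycles on 251 points, sign = (−1)^{251−11} = +1.
(123|251)_J = +1 (Zolotarev's lemma cross-check).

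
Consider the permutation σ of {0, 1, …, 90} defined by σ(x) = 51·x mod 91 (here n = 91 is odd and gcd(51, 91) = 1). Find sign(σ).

+1

Orbit of 1 under x↦51x: [1, 51, 53, 64, 79, 25]… (length divides ord_91(51)).
Cycle type of π: 6×12 + 3×2 + 2×6 + 1; total 21 cycles.
sign(π) = (−1)^{n − #cycles} = (−1)^{91−21} = (−1)^70 = +1.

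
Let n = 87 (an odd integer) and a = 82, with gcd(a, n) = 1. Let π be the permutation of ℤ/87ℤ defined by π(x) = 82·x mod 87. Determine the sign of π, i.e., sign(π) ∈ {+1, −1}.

+1

Trace 49: π^k(49) = [49, 16, 7, 52, 1, 82, 25] for k=0..6.
Decompose π into cycles: lengths [7, 7, 7, 7, 7, 7, 7, 7, 7, 7, 7, 7, 1, 1, 1] (15 cycles, including the fixed point 0).
87 − 15 = 72 transpositions; sign(π) = (−1)^72 = +1.
The Jacobi symbol (82|87) = +1 (Zolotarev) agrees.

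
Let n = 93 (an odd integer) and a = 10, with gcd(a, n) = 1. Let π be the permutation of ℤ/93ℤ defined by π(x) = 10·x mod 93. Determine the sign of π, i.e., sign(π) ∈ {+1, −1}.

Trace 76: π^k(76) = [76, 16, 67, 19, 4, 40, 28] for k=0..6.
π_10 has 9 disjoint cycles with lengths [15, 15, 15, 15, 15, 15, 1, 1, 1] on {0,…,92}.
With 9 cycles on 93 points, sign = (−1)^{93−9} = +1.
Via Zolotarev, sign(π_{10}) = (10|93) = +1.

+1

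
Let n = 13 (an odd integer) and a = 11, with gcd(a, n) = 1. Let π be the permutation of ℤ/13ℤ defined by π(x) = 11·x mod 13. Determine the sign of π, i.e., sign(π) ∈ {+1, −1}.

Start at x=7: 7 → 12 → 2 → 9 → 8 → 10 → 6 → … (one orbit).
Cycle lengths of π_11 on ℤ/13ℤ: [12, 1]; 2 cycles in total.
Σ(ℓ_i−1) = 13−2 = 11; sign = (−1)^11 = -1.

-1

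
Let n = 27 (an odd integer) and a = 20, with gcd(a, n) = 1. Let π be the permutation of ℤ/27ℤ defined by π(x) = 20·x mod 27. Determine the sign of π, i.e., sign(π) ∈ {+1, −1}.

Orbit of 13 under x↦20x: [13, 17, 16, 23, 1, 20, 22]… (length divides ord_27(20)).
Cycle type of π: 18 + 6 + 2 + 1; total 4 cycles.
Σ(ℓ_i−1) = 27−4 = 23; sign = (−1)^23 = -1.

-1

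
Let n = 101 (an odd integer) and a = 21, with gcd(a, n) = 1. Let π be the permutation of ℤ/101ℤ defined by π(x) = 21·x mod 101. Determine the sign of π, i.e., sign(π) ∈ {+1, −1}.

+1

Start at x=85: 85 → 68 → 14 → 92 → 13 → 71 → 77 → … (one orbit).
π_21 has 3 disjoint cycles with lengths [50, 50, 1] on {0,…,100}.
3 cycles on 101: each ℓ→(−1)^(ℓ−1), product (−1)^98 = +1.
(21|101)_J = +1 (Zolotarev's lemma cross-check).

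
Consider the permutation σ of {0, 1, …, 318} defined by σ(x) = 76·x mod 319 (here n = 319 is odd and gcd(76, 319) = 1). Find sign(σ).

Orbit of 265 under x↦76x: [265, 43, 78, 186, 100, 263, 210]… (length divides ord_319(76)).
17 cycles of lengths [28, 28, 28, 28, 28, 28, 28, 28, 28, 28, 28, 2, 2, 2, 2, 2, 1].
n − c = 319 − 17 = 302; sign = (−1)^302 = +1.
Via Zolotarev, sign(π_{76}) = (76|319) = +1.

+1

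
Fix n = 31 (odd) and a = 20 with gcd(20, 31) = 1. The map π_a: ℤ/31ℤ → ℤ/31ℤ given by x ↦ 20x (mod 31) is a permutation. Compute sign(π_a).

+1

Start at x=8: 8 → 5 → 7 → 16 → 10 → 14 → 1 → … (one orbit).
Cycle type of π: 15×2 + 1; total 3 cycles.
With 3 cycles on 31 points, sign = (−1)^{31−3} = +1.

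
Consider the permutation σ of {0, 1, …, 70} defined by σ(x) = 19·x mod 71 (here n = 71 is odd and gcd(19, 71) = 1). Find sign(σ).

Trace 6: π^k(6) = [6, 43, 36, 45, 3, 57, 18] for k=0..6.
The orbit structure of x ↦ 19x mod 71: 3 orbits of sizes [35, 35, 1].
Σ(ℓ_i−1) = 71−3 = 68; sign = (−1)^68 = +1.
The Jacobi symbol (19|71) = +1 (Zolotarev) agrees.

+1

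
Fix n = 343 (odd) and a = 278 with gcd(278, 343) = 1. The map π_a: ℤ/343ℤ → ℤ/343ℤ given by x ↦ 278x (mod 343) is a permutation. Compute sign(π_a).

-1

Start at x=207: 207 → 265 → 268 → 73 → 57 → 68 → 39 → … (one orbit).
The orbit structure of x ↦ 278x mod 343: 4 orbits of sizes [294, 42, 6, 1].
sign(π) = (−1)^{n − #cycles} = (−1)^{343−4} = (−1)^339 = -1.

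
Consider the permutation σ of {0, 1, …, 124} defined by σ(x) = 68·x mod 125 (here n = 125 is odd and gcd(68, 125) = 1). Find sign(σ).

-1

Trace 68: π^k(68) = [68, 124, 57, 1] for k=0..3.
Decompose π into cycles: lengths [4, 4, 4, 4, 4, 4, 4, 4, 4, 4, 4, 4, 4, 4, 4, 4, 4, 4, 4, 4, 4, 4, 4, 4, 4, 4, 4, 4, 4, 4, 4, 1] (32 cycles, including the fixed point 0).
With 32 cycles on 125 points, sign = (−1)^{125−32} = -1.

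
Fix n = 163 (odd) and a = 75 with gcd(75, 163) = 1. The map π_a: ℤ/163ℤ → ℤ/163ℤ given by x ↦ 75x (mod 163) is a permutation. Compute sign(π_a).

Orbit of 154 under x↦75x: [154, 140, 68, 47, 102, 152, 153]… (length divides ord_163(75)).
π_75 has 2 disjoint cycles with lengths [162, 1] on {0,…,162}.
Σ(ℓ_i−1) = 163−2 = 161; sign = (−1)^161 = -1.

-1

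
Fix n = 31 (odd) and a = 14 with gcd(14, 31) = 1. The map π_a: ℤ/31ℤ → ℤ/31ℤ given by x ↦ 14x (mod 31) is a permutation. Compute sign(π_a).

+1

Trace 10: π^k(10) = [10, 16, 7, 5, 8, 19, 18] for k=0..6.
The orbit structure of x ↦ 14x mod 31: 3 orbits of sizes [15, 15, 1].
3 cycles on 31: each ℓ→(−1)^(ℓ−1), product (−1)^28 = +1.
Check: (14/31) = +1 by Zolotarev.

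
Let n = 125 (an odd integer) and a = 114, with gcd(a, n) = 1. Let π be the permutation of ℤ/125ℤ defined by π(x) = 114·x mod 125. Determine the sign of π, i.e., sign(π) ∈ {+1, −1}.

+1

Start at x=44: 44 → 16 → 74 → 61 → 79 → 6 → 59 → … (one orbit).
7 cycles of lengths [50, 50, 10, 10, 2, 2, 1].
n − c = 125 − 7 = 118; sign = (−1)^118 = +1.
Zolotarev: (114|125) = +1, matching the cycle-count sign.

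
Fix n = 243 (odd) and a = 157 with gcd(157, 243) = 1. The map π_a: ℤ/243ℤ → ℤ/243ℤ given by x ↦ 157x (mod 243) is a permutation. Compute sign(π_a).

Orbit of 196 under x↦157x: [196, 154, 121, 43, 190, 184, 214]… (length divides ord_243(157)).
Cycle type of π: 81×2 + 27×2 + 9×2 + 3×2 + 1×3; total 11 cycles.
11 cycles on 243: each ℓ→(−1)^(ℓ−1), product (−1)^232 = +1.
The Jacobi symbol (157|243) = +1 (Zolotarev) agrees.

+1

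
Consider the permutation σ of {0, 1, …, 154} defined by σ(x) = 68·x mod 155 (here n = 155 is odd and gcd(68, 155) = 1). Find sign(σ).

+1

Orbit of 37 under x↦68x: [37, 36, 123, 149, 57, 1, 68]… (length divides ord_155(68)).
Cycle lengths of π_68 on ℤ/155ℤ: [12, 12, 12, 12, 12, 12, 12, 12, 12, 12, 6, 6, 6, 6, 6, 4, 1]; 17 cycles in total.
Σ(ℓ_i−1) = 155−17 = 138; sign = (−1)^138 = +1.
Check: (68/155) = +1 by Zolotarev.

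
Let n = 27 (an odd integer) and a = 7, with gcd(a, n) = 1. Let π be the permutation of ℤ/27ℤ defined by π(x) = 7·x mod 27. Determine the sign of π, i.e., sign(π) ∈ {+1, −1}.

Trace 16: π^k(16) = [16, 4, 1, 7, 22, 19, 25] for k=0..6.
The orbit structure of x ↦ 7x mod 27: 7 orbits of sizes [9, 9, 3, 3, 1, 1, 1].
With 7 cycles on 27 points, sign = (−1)^{27−7} = +1.
The Jacobi symbol (7|27) = +1 (Zolotarev) agrees.

+1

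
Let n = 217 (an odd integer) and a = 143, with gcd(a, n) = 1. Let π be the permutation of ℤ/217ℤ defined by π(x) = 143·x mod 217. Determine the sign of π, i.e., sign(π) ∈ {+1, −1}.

Start at x=25: 25 → 103 → 190 → 45 → 142 → 125 → 81 → … (one orbit).
Cycle lengths of π_143 on ℤ/217ℤ: [30, 30, 30, 30, 30, 30, 15, 15, 6, 1]; 10 cycles in total.
With 10 cycles on 217 points, sign = (−1)^{217−10} = -1.

-1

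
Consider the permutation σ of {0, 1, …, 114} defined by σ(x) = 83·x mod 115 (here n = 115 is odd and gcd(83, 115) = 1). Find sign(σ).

+1

Start at x=16: 16 → 63 → 54 → 112 → 96 → 33 → 94 → … (one orbit).
Decompose π into cycles: lengths [44, 44, 22, 4, 1] (5 cycles, including the fixed point 0).
With 5 cycles on 115 points, sign = (−1)^{115−5} = +1.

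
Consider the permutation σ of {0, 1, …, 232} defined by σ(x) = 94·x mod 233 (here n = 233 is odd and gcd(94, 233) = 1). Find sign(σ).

Trace 81: π^k(81) = [81, 158, 173, 185, 148, 165, 132] for k=0..6.
Cycle lengths of π_94 on ℤ/233ℤ: [232, 1]; 2 cycles in total.
n − c = 233 − 2 = 231; sign = (−1)^231 = -1.

-1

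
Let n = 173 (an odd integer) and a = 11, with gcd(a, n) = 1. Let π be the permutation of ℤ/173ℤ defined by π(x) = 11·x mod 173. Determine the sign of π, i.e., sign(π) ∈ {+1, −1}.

-1

Start at x=6: 6 → 66 → 34 → 28 → 135 → 101 → 73 → … (one orbit).
π_11 has 2 disjoint cycles with lengths [172, 1] on {0,…,172}.
n − c = 173 − 2 = 171; sign = (−1)^171 = -1.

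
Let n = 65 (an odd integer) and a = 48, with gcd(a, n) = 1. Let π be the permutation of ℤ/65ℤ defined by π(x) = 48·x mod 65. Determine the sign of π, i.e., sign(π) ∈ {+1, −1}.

-1

Trace 61: π^k(61) = [61, 3, 14, 22, 16, 53, 9] for k=0..6.
10 cycles of lengths [12, 12, 12, 12, 4, 3, 3, 3, 3, 1].
sign(π) = (−1)^{n − #cycles} = (−1)^{65−10} = (−1)^55 = -1.
The Jacobi symbol (48|65) = -1 (Zolotarev) agrees.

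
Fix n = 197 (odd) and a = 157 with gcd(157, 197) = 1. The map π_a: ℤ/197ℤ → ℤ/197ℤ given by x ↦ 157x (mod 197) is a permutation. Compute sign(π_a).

Start at x=59: 59 → 4 → 37 → 96 → 100 → 137 → 36 → … (one orbit).
3 cycles of lengths [98, 98, 1].
197 − 3 = 194 transpositions; sign(π) = (−1)^194 = +1.

+1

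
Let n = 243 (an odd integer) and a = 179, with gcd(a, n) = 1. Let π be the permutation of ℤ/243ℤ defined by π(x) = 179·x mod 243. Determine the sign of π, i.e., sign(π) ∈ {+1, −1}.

-1

Start at x=73: 73 → 188 → 118 → 224 → 1 → 179 → 208 → … (one orbit).
Decompose π into cycles: lengths [54, 54, 54, 18, 18, 18, 6, 6, 6, 2, 2, 2, 2, 1] (14 cycles, including the fixed point 0).
n − c = 243 − 14 = 229; sign = (−1)^229 = -1.
Via Zolotarev, sign(π_{179}) = (179|243) = -1.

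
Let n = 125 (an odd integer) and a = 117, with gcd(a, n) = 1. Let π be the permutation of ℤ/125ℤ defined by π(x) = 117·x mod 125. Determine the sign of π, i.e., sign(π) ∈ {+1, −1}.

Orbit of 97 under x↦117x: [97, 99, 83, 86, 62, 4, 93]… (length divides ord_125(117)).
4 cycles of lengths [100, 20, 4, 1].
4 cycles on 125: each ℓ→(−1)^(ℓ−1), product (−1)^121 = -1.

-1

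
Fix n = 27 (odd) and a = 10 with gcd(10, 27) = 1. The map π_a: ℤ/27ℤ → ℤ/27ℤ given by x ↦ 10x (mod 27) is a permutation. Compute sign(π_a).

+1

Orbit of 19 under x↦10x: [19, 1, 10]… (length divides ord_27(10)).
π_10 has 15 disjoint cycles with lengths [3, 3, 3, 3, 3, 3, 1, 1, 1, 1, 1, 1, 1, 1, 1] on {0,…,26}.
sign(π) = (−1)^{n − #cycles} = (−1)^{27−15} = (−1)^12 = +1.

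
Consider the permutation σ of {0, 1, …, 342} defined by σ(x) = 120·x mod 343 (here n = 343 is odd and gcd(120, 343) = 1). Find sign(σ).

Trace 113: π^k(113) = [113, 183, 8, 274, 295, 71, 288] for k=0..6.
Cycle lengths of π_120 on ℤ/343ℤ: [49, 49, 49, 49, 49, 49, 7, 7, 7, 7, 7, 7, 1, 1, 1, 1, 1, 1, 1]; 19 cycles in total.
343 − 19 = 324 transpositions; sign(π) = (−1)^324 = +1.
Via Zolotarev, sign(π_{120}) = (120|343) = +1.

+1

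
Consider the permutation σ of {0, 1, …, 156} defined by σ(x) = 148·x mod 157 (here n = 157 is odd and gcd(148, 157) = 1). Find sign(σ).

Start at x=146: 146 → 99 → 51 → 12 → 49 → 30 → 44 → … (one orbit).
Decompose π into cycles: lengths [78, 78, 1] (3 cycles, including the fixed point 0).
157 − 3 = 154 transpositions; sign(π) = (−1)^154 = +1.

+1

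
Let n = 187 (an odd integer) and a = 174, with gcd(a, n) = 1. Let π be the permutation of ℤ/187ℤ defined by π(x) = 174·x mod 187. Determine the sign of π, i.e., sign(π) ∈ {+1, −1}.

+1

Start at x=67: 67 → 64 → 103 → 157 → 16 → 166 → 86 → … (one orbit).
Decompose π into cycles: lengths [20, 20, 20, 20, 20, 20, 20, 20, 5, 5, 4, 4, 4, 4, 1] (15 cycles, including the fixed point 0).
Σ(ℓ_i−1) = 187−15 = 172; sign = (−1)^172 = +1.
Via Zolotarev, sign(π_{174}) = (174|187) = +1.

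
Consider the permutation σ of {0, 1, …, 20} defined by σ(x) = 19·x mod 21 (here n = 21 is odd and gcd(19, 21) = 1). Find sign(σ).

Start at x=1: 1 → 19 → 4 → 13 → 16 → 10 → 1 (one orbit).
π_19 has 6 disjoint cycles with lengths [6, 6, 6, 1, 1, 1] on {0,…,20}.
sign(π) = (−1)^{n − #cycles} = (−1)^{21−6} = (−1)^15 = -1.
Check: (19/21) = -1 by Zolotarev.

-1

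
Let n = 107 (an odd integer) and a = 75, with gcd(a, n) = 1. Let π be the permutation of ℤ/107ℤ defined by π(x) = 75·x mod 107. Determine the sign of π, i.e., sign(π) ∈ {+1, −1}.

+1

Start at x=40: 40 → 4 → 86 → 30 → 3 → 11 → 76 → … (one orbit).
Cycle lengths of π_75 on ℤ/107ℤ: [53, 53, 1]; 3 cycles in total.
3 cycles on 107: each ℓ→(−1)^(ℓ−1), product (−1)^104 = +1.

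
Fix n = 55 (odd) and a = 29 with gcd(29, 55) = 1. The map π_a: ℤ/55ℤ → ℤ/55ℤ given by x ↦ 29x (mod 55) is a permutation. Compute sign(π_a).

Orbit of 31 under x↦29x: [31, 19, 1, 29, 16, 24, 36]… (length divides ord_55(29)).
Cycle type of π: 10×5 + 2×2 + 1; total 8 cycles.
sign(π) = (−1)^{n − #cycles} = (−1)^{55−8} = (−1)^47 = -1.
(29|55)_J = -1 (Zolotarev's lemma cross-check).

-1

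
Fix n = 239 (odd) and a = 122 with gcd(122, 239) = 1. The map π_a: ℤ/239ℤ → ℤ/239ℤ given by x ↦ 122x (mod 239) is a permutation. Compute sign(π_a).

Orbit of 124 under x↦122x: [124, 71, 58, 145, 4, 10, 25]… (length divides ord_239(122)).
3 cycles of lengths [119, 119, 1].
239 − 3 = 236 transpositions; sign(π) = (−1)^236 = +1.
Via Zolotarev, sign(π_{122}) = (122|239) = +1.

+1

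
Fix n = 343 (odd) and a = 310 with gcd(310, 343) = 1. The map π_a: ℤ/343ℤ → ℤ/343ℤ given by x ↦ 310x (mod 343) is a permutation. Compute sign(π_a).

+1

Start at x=305: 305 → 225 → 121 → 123 → 57 → 177 → 333 → … (one orbit).
7 cycles of lengths [147, 147, 21, 21, 3, 3, 1].
With 7 cycles on 343 points, sign = (−1)^{343−7} = +1.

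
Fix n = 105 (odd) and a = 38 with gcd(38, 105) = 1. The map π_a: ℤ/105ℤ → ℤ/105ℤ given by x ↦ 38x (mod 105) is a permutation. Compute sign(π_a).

-1

Start at x=79: 79 → 62 → 46 → 68 → 64 → 17 → 16 → … (one orbit).
Cycle lengths of π_38 on ℤ/105ℤ: [12, 12, 12, 12, 12, 12, 6, 6, 6, 4, 4, 4, 2, 1]; 14 cycles in total.
With 14 cycles on 105 points, sign = (−1)^{105−14} = -1.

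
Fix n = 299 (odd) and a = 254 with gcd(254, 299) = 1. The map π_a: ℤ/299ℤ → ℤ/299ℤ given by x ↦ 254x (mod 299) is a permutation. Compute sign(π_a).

-1

Trace 139: π^k(139) = [139, 24, 116, 162, 185, 47, 277] for k=0..6.
π_254 has 46 disjoint cycles with lengths [12, 12, 12, 12, 12, 12, 12, 12, 12, 12, 12, 12, 12, 12, 12, 12, 12, 12, 12, 12, 12, 12, 12, 1, 1, 1, 1, 1, 1, 1, 1, 1, 1, 1, 1, 1, 1, 1, 1, 1, 1, 1, 1, 1, 1, 1] on {0,…,298}.
n − c = 299 − 46 = 253; sign = (−1)^253 = -1.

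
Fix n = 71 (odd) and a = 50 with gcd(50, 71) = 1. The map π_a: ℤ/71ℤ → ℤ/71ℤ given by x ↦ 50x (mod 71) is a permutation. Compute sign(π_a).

+1

Orbit of 18 under x↦50x: [18, 48, 57, 10, 3, 8, 45]… (length divides ord_71(50)).
The orbit structure of x ↦ 50x mod 71: 3 orbits of sizes [35, 35, 1].
n − c = 71 − 3 = 68; sign = (−1)^68 = +1.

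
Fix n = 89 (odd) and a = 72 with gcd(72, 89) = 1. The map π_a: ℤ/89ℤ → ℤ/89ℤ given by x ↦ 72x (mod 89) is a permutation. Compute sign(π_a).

Start at x=64: 64 → 69 → 73 → 5 → 4 → 21 → 88 → … (one orbit).
Decompose π into cycles: lengths [44, 44, 1] (3 cycles, including the fixed point 0).
Σ(ℓ_i−1) = 89−3 = 86; sign = (−1)^86 = +1.

+1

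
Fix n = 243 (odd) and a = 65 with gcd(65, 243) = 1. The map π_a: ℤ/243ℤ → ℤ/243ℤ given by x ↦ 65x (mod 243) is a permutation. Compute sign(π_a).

-1

Trace 242: π^k(242) = [242, 178, 149, 208, 155, 112, 233] for k=0..6.
Cycle type of π: 162 + 54 + 18 + 6 + 2 + 1; total 6 cycles.
n − c = 243 − 6 = 237; sign = (−1)^237 = -1.
Zolotarev: (65|243) = -1, matching the cycle-count sign.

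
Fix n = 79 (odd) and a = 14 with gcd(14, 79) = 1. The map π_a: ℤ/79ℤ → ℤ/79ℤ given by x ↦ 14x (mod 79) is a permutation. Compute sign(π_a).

Orbit of 38 under x↦14x: [38, 58, 22, 71, 46, 12, 10]… (length divides ord_79(14)).
Decompose π into cycles: lengths [26, 26, 26, 1] (4 cycles, including the fixed point 0).
With 4 cycles on 79 points, sign = (−1)^{79−4} = -1.

-1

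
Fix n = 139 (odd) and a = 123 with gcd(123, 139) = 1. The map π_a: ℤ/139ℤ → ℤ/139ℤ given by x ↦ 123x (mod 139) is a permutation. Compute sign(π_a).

Trace 99: π^k(99) = [99, 84, 46, 98, 100, 68, 24] for k=0..6.
Cycle lengths of π_123 on ℤ/139ℤ: [138, 1]; 2 cycles in total.
With 2 cycles on 139 points, sign = (−1)^{139−2} = -1.
Check: (123/139) = -1 by Zolotarev.

-1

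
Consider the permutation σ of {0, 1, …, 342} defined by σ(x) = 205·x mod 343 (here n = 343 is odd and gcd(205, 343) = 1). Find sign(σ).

Start at x=263: 263 → 64 → 86 → 137 → 302 → 170 → 207 → … (one orbit).
The orbit structure of x ↦ 205x mod 343: 7 orbits of sizes [147, 147, 21, 21, 3, 3, 1].
343 − 7 = 336 transpositions; sign(π) = (−1)^336 = +1.
The Jacobi symbol (205|343) = +1 (Zolotarev) agrees.

+1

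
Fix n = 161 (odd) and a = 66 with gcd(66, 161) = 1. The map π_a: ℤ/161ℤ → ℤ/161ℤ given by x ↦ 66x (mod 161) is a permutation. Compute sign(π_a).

+1

Orbit of 93 under x↦66x: [93, 20, 32, 19, 127, 10, 16]… (length divides ord_161(66)).
Decompose π into cycles: lengths [66, 66, 22, 6, 1] (5 cycles, including the fixed point 0).
161 − 5 = 156 transpositions; sign(π) = (−1)^156 = +1.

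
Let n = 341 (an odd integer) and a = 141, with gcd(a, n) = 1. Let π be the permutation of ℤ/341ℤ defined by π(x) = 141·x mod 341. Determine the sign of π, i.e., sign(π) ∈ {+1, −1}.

-1

Trace 67: π^k(67) = [67, 240, 81, 168, 159, 254, 9] for k=0..6.
Decompose π into cycles: lengths [30, 30, 30, 30, 30, 30, 30, 30, 30, 30, 30, 5, 5, 1] (14 cycles, including the fixed point 0).
Σ(ℓ_i−1) = 341−14 = 327; sign = (−1)^327 = -1.
The Jacobi symbol (141|341) = -1 (Zolotarev) agrees.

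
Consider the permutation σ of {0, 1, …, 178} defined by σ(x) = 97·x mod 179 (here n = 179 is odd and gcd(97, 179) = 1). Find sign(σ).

Trace 44: π^k(44) = [44, 151, 148, 36, 91, 56, 62] for k=0..6.
Cycle lengths of π_97 on ℤ/179ℤ: [178, 1]; 2 cycles in total.
2 cycles on 179: each ℓ→(−1)^(ℓ−1), product (−1)^177 = -1.
Via Zolotarev, sign(π_{97}) = (97|179) = -1.

-1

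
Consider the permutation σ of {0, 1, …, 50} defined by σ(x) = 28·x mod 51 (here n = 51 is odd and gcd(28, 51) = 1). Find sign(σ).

Trace 1: π^k(1) = [1, 28, 19, 22, 4, 10, 25] for k=0..6.
π_28 has 6 disjoint cycles with lengths [16, 16, 16, 1, 1, 1] on {0,…,50}.
sign(π) = (−1)^{n − #cycles} = (−1)^{51−6} = (−1)^45 = -1.
Check: (28/51) = -1 by Zolotarev.

-1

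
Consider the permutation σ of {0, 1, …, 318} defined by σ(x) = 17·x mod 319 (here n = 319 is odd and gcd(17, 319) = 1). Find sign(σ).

+1

Trace 307: π^k(307) = [307, 115, 41, 59, 46, 144, 215] for k=0..6.
23 cycles of lengths [20, 20, 20, 20, 20, 20, 20, 20, 20, 20, 20, 20, 20, 20, 10, 4, 4, 4, 4, 4, 4, 4, 1].
With 23 cycles on 319 points, sign = (−1)^{319−23} = +1.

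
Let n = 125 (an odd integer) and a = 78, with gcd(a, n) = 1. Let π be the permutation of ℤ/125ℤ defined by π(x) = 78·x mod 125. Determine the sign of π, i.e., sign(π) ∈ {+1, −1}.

Trace 38: π^k(38) = [38, 89, 67, 101, 3, 109, 2] for k=0..6.
Cycle lengths of π_78 on ℤ/125ℤ: [100, 20, 4, 1]; 4 cycles in total.
125 − 4 = 121 transpositions; sign(π) = (−1)^121 = -1.

-1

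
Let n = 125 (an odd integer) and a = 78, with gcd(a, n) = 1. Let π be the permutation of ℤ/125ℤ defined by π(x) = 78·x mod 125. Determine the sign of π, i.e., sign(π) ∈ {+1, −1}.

Trace 4: π^k(4) = [4, 62, 86, 83, 99, 97, 66] for k=0..6.
Cycle lengths of π_78 on ℤ/125ℤ: [100, 20, 4, 1]; 4 cycles in total.
With 4 cycles on 125 points, sign = (−1)^{125−4} = -1.

-1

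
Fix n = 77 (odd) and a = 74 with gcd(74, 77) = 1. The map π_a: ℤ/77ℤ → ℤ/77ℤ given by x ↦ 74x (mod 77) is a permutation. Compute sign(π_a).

Start at x=46: 46 → 16 → 29 → 67 → 30 → 64 → 39 → … (one orbit).
Cycle lengths of π_74 on ℤ/77ℤ: [30, 30, 10, 3, 3, 1]; 6 cycles in total.
n − c = 77 − 6 = 71; sign = (−1)^71 = -1.
Check: (74/77) = -1 by Zolotarev.

-1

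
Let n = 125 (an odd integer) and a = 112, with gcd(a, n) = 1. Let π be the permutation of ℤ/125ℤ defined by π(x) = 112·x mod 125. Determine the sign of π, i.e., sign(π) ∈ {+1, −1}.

-1

Orbit of 102 under x↦112x: [102, 49, 113, 31, 97, 114, 18]… (length divides ord_125(112)).
Cycle lengths of π_112 on ℤ/125ℤ: [100, 20, 4, 1]; 4 cycles in total.
sign(π) = (−1)^{n − #cycles} = (−1)^{125−4} = (−1)^121 = -1.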